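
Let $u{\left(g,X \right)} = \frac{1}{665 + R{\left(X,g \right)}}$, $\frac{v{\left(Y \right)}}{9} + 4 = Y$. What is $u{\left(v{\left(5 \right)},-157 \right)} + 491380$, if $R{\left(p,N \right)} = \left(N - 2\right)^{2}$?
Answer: $\frac{350845321}{714} \approx 4.9138 \cdot 10^{5}$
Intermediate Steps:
$R{\left(p,N \right)} = \left(-2 + N\right)^{2}$
$v{\left(Y \right)} = -36 + 9 Y$
$u{\left(g,X \right)} = \frac{1}{665 + \left(-2 + g\right)^{2}}$
$u{\left(v{\left(5 \right)},-157 \right)} + 491380 = \frac{1}{665 + \left(-2 + \left(-36 + 9 \cdot 5\right)\right)^{2}} + 491380 = \frac{1}{665 + \left(-2 + \left(-36 + 45\right)\right)^{2}} + 491380 = \frac{1}{665 + \left(-2 + 9\right)^{2}} + 491380 = \frac{1}{665 + 7^{2}} + 491380 = \frac{1}{665 + 49} + 491380 = \frac{1}{714} + 491380 = \frac{350845321}{714}$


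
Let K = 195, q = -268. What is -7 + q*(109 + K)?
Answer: -81479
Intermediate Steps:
-7 + q*(109 + K) = -7 - 268*(109 + 195) = -7 - 268*304 = -7 - 81472 = -81479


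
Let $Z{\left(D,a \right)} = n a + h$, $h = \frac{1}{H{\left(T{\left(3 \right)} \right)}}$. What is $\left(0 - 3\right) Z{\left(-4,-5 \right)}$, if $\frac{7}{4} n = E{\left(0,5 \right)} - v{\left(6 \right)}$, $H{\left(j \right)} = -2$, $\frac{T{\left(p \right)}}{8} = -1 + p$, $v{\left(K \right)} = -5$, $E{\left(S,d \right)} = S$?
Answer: $\frac{621}{14} \approx 44.357$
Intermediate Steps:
$T{\left(p \right)} = -8 + 8 p$ ($T{\left(p \right)} = 8 \left(-1 + p\right) = -8 + 8 p$)
$n = \frac{20}{7}$ ($n = \frac{4 \left(0 - -5\right)}{7} = \frac{4 \left(0 + 5\right)}{7} = \frac{4}{7} \cdot 5 = \frac{20}{7} \approx 2.8571$)
$h = - \frac{1}{2}$ ($h = \frac{1}{-2} = - \frac{1}{2} \approx -0.5$)
$Z{\left(D,a \right)} = - \frac{1}{2} + \frac{20 a}{7}$ ($Z{\left(D,a \right)} = \frac{20 a}{7} - \frac{1}{2} = - \frac{1}{2} + \frac{20 a}{7}$)
$\left(0 - 3\right) Z{\left(-4,-5 \right)} = \left(0 - 3\right) \left(- \frac{1}{2} + \frac{20}{7} \left(-5\right)\right) = - 3 \left(- \frac{1}{2} - \frac{100}{7}\right) = \left(-3\right) \left(- \frac{207}{14}\right) = \frac{621}{14}$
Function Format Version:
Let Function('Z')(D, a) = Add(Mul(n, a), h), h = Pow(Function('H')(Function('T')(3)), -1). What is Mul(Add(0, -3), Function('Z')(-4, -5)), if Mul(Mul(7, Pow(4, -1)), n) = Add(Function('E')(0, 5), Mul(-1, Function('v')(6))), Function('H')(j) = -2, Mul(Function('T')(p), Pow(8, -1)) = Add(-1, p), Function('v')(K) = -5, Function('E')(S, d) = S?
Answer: Rational(621, 14) ≈ 44.357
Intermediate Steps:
Function('T')(p) = Add(-8, Mul(8, p)) (Function('T')(p) = Mul(8, Add(-1, p)) = Add(-8, Mul(8, p)))
n = Rational(20, 7) (n = Mul(Rational(4, 7), Add(0, Mul(-1, -5))) = Mul(Rational(4, 7), Add(0, 5)) = Mul(Rational(4, 7), 5) = Rational(20, 7) ≈ 2.8571)
h = Rational(-1, 2) (h = Pow(-2, -1) = Rational(-1, 2) ≈ -0.50000)
Function('Z')(D, a) = Add(Rational(-1, 2), Mul(Rational(20, 7), a)) (Function('Z')(D, a) = Add(Mul(Rational(20, 7), a), Rational(-1, 2)) = Add(Rational(-1, 2), Mul(Rational(20, 7), a)))
Mul(Add(0, -3), Function('Z')(-4, -5)) = Mul(Add(0, -3), Add(Rational(-1, 2), Mul(Rational(20, 7), -5))) = Mul(-3, Add(Rational(-1, 2), Rational(-100, 7))) = Mul(-3, Rational(-207, 14)) = Rational(621, 14)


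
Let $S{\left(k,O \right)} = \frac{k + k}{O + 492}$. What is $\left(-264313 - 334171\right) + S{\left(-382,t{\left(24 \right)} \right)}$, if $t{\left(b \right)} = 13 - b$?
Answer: $- \frac{287871568}{481} \approx -5.9849 \cdot 10^{5}$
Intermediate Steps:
$S{\left(k,O \right)} = \frac{2 k}{492 + O}$
$\left(-264313 - 334171\right) + S{\left(-382,t{\left(24 \right)} \right)} = \left(-264313 - 334171\right) + 2 \left(-382\right) \frac{1}{492 + \left(13 - 24\right)} = -598484 + 2 \left(-382\right) \frac{1}{492 + \left(13 - 24\right)} = -598484 + 2 \left(-382\right) \frac{1}{492 - 11} = -598484 + 2 \left(-382\right) \frac{1}{481} = -598484 - \frac{764}{481} = - \frac{287871568}{481}$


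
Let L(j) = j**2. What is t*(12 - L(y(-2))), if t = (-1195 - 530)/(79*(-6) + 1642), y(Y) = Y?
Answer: -1725/146 ≈ -11.815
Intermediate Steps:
t = -1725/1168 (t = -1725/(-474 + 1642) = -1725/1168 ≈ -1.4769)
t*(12 - L(y(-2))) = -1725*(12 - 1*(-2)**2)/1168 = -1725*(12 - 1*4)/1168 = -1725*(12 - 4)/1168 = -1725/1168*8 = -1725/146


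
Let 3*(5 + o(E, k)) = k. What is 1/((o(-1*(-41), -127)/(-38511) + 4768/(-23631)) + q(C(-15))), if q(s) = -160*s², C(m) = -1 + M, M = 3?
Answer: -910053441/582616704154 ≈ -0.0015620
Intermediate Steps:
o(E, k) = -5 + k/3
C(m) = 2 (C(m) = -1 + 3 = 2)
1/((o(-1*(-41), -127)/(-38511) + 4768/(-23631)) + q(C(-15))) = 1/(((-5 + (⅓)*(-127))/(-38511) + 4768/(-23631)) - 160*2²) = 1/(((-5 - 127/3)*(-1/38511) + 4768*(-1/23631)) - 160*4) = 1/((-142/3*(-1/38511) - 4768/23631) - 640) = 1/((142/115533 - 4768/23631) - 640) = 1/(-182501914/910053441 - 640) = 1/(-582616704154/910053441) = -910053441/582616704154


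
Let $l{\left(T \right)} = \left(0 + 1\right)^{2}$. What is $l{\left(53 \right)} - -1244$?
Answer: $1245$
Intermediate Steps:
$l{\left(T \right)} = 1$ ($l{\left(T \right)} = 1^{2} = 1$)
$l{\left(53 \right)} - -1244 = 1 - -1244 = 1 + 1244 = 1245$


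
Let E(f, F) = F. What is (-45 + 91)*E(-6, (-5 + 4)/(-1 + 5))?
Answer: -23/2 ≈ -11.500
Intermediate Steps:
(-45 + 91)*E(-6, (-5 + 4)/(-1 + 5)) = (-45 + 91)*((-5 + 4)/(-1 + 5)) = 46*(-1/4) = -23/2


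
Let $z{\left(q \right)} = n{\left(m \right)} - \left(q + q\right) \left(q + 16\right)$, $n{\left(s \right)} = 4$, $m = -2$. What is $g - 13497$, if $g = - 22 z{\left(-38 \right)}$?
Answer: $23199$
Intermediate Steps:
$z{\left(q \right)} = 4 - 2 q \left(16 + q\right)$ ($z{\left(q \right)} = 4 - \left(q + q\right) \left(q + 16\right) = 4 - 2 q \left(16 + q\right)$)
$g = 36696$ ($g = - 22 \left(4 - -1216 - 2 \left(-38\right)^{2}\right) = - 22 \left(4 + 1216 - 2888\right) = \left(-22\right) \left(-1668\right) = 36696$)
$g - 13497 = 36696 - 13497 = 23199$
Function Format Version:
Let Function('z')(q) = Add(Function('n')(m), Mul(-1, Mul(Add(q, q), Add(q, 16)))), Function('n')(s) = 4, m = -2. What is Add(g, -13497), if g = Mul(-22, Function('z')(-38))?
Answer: 23199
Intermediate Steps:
Function('z')(q) = Add(4, Mul(-2, q, Add(16, q))) (Function('z')(q) = Add(4, Mul(-1, Mul(Add(q, q), Add(q, 16)))) = Add(4, Mul(-1, Mul(Mul(2, q), Add(16, q)))) = Add(4, Mul(-1, Mul(2, q, Add(16, q)))) = Add(4, Mul(-2, q, Add(16, q))))
g = 36696 (g = Mul(-22, Add(4, Mul(-32, -38), Mul(-2, Pow(-38, 2)))) = Mul(-22, Add(4, 1216, Mul(-2, 1444))) = Mul(-22, Add(4, 1216, -2888)) = Mul(-22, -1668) = 36696)
Add(g, -13497) = Add(36696, -13497) = 23199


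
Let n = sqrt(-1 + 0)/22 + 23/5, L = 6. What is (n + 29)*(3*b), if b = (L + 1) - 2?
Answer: 504 + 15*I/22 ≈ 504.0 + 0.68182*I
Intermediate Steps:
b = 5 (b = (6 + 1) - 2 = 7 - 2 = 5)
n = 23/5 + I/22 (n = sqrt(-1)*(1/22) + 23*(1/5) = I*(1/22) + 23/5 = I/22 + 23/5 = 23/5 + I/22 ≈ 4.6 + 0.045455*I)
(n + 29)*(3*b) = ((23/5 + I/22) + 29)*(3*5) = (168/5 + I/22)*15 = 504 + 15*I/22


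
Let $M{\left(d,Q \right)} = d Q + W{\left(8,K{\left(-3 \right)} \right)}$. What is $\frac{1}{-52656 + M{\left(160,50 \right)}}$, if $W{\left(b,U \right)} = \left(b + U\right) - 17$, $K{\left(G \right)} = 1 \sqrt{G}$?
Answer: $- \frac{44665}{1994962228} - \frac{i \sqrt{3}}{1994962228} \approx -2.2389 \cdot 10^{-5} - 8.6821 \cdot 10^{-10} i$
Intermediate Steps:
$K{\left(G \right)} = \sqrt{G}$
$W{\left(b,U \right)} = -17 + U + b$ ($W{\left(b,U \right)} = \left(U + b\right) - 17 = -17 + U + b$)
$M{\left(d,Q \right)} = -9 + i \sqrt{3} + Q d$ ($M{\left(d,Q \right)} = d Q + \left(-17 + \sqrt{-3} + 8\right) = Q d + \left(-17 + i \sqrt{3} + 8\right) = Q d - \left(9 - i \sqrt{3}\right) = -9 + i \sqrt{3} + Q d$)
$\frac{1}{-52656 + M{\left(160,50 \right)}} = \frac{1}{-52656 + \left(-9 + i \sqrt{3} + 50 \cdot 160\right)} = \frac{1}{-52656 + \left(-9 + i \sqrt{3} + 8000\right)} = \frac{1}{-52656 + \left(7991 + i \sqrt{3}\right)} = \frac{1}{-44665 + i \sqrt{3}}$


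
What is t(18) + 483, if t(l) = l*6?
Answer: 591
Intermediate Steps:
t(l) = 6*l
t(18) + 483 = 6*18 + 483 = 108 + 483 = 591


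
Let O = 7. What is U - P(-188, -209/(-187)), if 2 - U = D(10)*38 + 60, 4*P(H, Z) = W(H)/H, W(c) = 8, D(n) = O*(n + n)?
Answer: -505531/94 ≈ -5378.0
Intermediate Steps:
D(n) = 14*n (D(n) = 7*(n + n) = 7*(2*n) = 14*n)
P(H, Z) = 2/H (P(H, Z) = (8/H)/4 = 2/H)
U = -5378 (U = 2 - ((14*10)*38 + 60) = 2 - (140*38 + 60) = 2 - (5320 + 60) = 2 - 1*5380 = 2 - 5380 = -5378)
U - P(-188, -209/(-187)) = -5378 - 2/(-188) = -5378 - 2*(-1)/188 = -5378 - 1*(-1/94) = -5378 + 1/94 = -505531/94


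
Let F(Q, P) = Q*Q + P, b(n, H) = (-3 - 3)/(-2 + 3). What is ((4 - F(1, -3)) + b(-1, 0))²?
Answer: 0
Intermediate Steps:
b(n, H) = -6 (b(n, H) = -6/1 = -6*1 = -6)
F(Q, P) = P + Q² (F(Q, P) = Q² + P = P + Q²)
((4 - F(1, -3)) + b(-1, 0))² = ((4 - (-3 + 1²)) - 6)² = ((4 - (-3 + 1)) - 6)² = ((4 - 1*(-2)) - 6)² = ((4 + 2) - 6)² = (6 - 6)² = 0² = 0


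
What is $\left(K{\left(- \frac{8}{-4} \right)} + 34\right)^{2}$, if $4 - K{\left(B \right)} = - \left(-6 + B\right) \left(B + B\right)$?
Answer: $484$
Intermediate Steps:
$K{\left(B \right)} = 4 + 2 B \left(-6 + B\right)$ ($K{\left(B \right)} = 4 - - \left(-6 + B\right) \left(B + B\right) = 4 - - \left(-6 + B\right) 2 B = 4 - - 2 B \left(-6 + B\right) = 4 + 2 B \left(-6 + B\right)$)
$\left(K{\left(- \frac{8}{-4} \right)} + 34\right)^{2} = \left(\left(4 - 12 \left(- \frac{8}{-4}\right) + 2 \left(- \frac{8}{-4}\right)^{2}\right) + 34\right)^{2} = \left(\left(4 - 12 \left(\left(-8\right) \left(- \frac{1}{4}\right)\right) + 2 \left(\left(-8\right) \left(- \frac{1}{4}\right)\right)^{2}\right) + 34\right)^{2} = \left(\left(4 - 24 + 2 \cdot 2^{2}\right) + 34\right)^{2} = \left(\left(4 - 24 + 2 \cdot 4\right) + 34\right)^{2} = \left(\left(4 - 24 + 8\right) + 34\right)^{2} = \left(-12 + 34\right)^{2} = 22^{2} = 484$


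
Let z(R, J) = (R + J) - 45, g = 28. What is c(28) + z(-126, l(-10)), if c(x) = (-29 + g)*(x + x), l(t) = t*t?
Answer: -127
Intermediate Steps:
l(t) = t²
z(R, J) = -45 + J + R (z(R, J) = (J + R) - 45 = -45 + J + R)
c(x) = -2*x (c(x) = (-29 + 28)*(x + x) = -2*x)
c(28) + z(-126, l(-10)) = -2*28 + (-45 + (-10)² - 126) = -56 + (-45 + 100 - 126) = -56 - 71 = -127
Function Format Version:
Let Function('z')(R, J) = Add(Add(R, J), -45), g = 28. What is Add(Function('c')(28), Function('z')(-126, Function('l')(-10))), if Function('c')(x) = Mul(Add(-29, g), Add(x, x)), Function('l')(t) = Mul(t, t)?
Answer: -127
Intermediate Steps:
Function('l')(t) = Pow(t, 2)
Function('z')(R, J) = Add(-45, J, R) (Function('z')(R, J) = Add(Add(J, R), -45) = Add(-45, J, R))
Function('c')(x) = Mul(-2, x) (Function('c')(x) = Mul(Add(-29, 28), Add(x, x)) = Mul(-1, Mul(2, x)) = Mul(-2, x))
Add(Function('c')(28), Function('z')(-126, Function('l')(-10))) = Add(Mul(-2, 28), Add(-45, Pow(-10, 2), -126)) = Add(-56, Add(-45, 100, -126)) = Add(-56, -71) = -127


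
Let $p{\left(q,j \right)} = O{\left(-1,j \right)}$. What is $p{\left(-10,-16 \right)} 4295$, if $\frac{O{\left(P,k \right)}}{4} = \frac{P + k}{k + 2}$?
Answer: $\frac{146030}{7} \approx 20861.0$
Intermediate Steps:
$O{\left(P,k \right)} = \frac{4 \left(P + k\right)}{2 + k}$ ($O{\left(P,k \right)} = 4 \frac{P + k}{k + 2} = 4 \frac{P + k}{2 + k} = \frac{4 \left(P + k\right)}{2 + k}$)
$p{\left(q,j \right)} = \frac{4 \left(-1 + j\right)}{2 + j}$
$p{\left(-10,-16 \right)} 4295 = \frac{4 \left(-1 - 16\right)}{2 - 16} \cdot 4295 = 4 \frac{1}{-14} \left(-17\right) 4295 = 4 \left(- \frac{1}{14}\right) \left(-17\right) 4295 = \frac{34}{7} \cdot 4295 = \frac{146030}{7}$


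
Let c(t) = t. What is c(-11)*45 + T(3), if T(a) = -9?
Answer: -504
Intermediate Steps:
c(-11)*45 + T(3) = -11*45 - 9 = -495 - 9 = -504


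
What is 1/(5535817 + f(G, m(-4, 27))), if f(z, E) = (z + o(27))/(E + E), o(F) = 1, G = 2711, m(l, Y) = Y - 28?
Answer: 1/5534461 ≈ 1.8069e-7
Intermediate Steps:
m(l, Y) = -28 + Y
f(z, E) = (1 + z)/(2*E) (f(z, E) = (z + 1)/(E + E) = (1 + z)/((2*E)) = (1 + z)*(1/(2*E)) = (1 + z)/(2*E))
1/(5535817 + f(G, m(-4, 27))) = 1/(5535817 + (1 + 2711)/(2*(-28 + 27))) = 1/(5535817 + (½)*2712/(-1)) = 1/(5535817 + (½)*(-1)*2712) = 1/(5535817 - 1356) = 1/5534461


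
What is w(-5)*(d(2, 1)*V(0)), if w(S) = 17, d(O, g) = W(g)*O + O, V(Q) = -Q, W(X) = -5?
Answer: 0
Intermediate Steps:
d(O, g) = -4*O (d(O, g) = -5*O + O = -4*O)
w(-5)*(d(2, 1)*V(0)) = 17*((-4*2)*(-1*0)) = 17*(-8*0) = 17*0 = 0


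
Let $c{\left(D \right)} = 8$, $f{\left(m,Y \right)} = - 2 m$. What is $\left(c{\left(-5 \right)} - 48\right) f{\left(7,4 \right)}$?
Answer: $560$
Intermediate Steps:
$\left(c{\left(-5 \right)} - 48\right) f{\left(7,4 \right)} = \left(8 - 48\right) \left(\left(-2\right) 7\right) = \left(-40\right) \left(-14\right) = 560$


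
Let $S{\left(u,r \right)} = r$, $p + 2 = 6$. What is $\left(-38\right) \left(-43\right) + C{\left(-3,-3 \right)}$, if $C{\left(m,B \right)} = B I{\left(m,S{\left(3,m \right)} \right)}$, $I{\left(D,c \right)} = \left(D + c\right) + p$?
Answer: $1640$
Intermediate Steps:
$p = 4$ ($p = -2 + 6 = 4$)
$I{\left(D,c \right)} = 4 + D + c$ ($I{\left(D,c \right)} = \left(D + c\right) + 4 = 4 + D + c$)
$C{\left(m,B \right)} = B \left(4 + 2 m\right)$ ($C{\left(m,B \right)} = B \left(4 + m + m\right) = B \left(4 + 2 m\right)$)
$\left(-38\right) \left(-43\right) + C{\left(-3,-3 \right)} = \left(-38\right) \left(-43\right) + 2 \left(-3\right) \left(2 - 3\right) = 1634 + 2 \left(-3\right) \left(-1\right) = 1634 + 6 = 1640$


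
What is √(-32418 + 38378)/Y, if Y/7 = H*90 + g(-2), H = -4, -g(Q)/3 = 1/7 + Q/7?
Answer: -2*√1490/2517 ≈ -0.030672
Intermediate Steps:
g(Q) = -3/7 - 3*Q/7 (g(Q) = -3*(1/7 + Q/7) = -3*(1*(⅐) + Q*(⅐)) = -3*(⅐ + Q/7) = -3/7 - 3*Q/7)
Y = -2517 (Y = 7*(-4*90 + (-3/7 - 3/7*(-2))) = 7*(-360 + (-3/7 + 6/7)) = 7*(-360 + 3/7) = 7*(-2517/7) = -2517)
√(-32418 + 38378)/Y = √(-32418 + 38378)/(-2517) = √5960*(-1/2517) = (2*√1490)*(-1/2517) = -2*√1490/2517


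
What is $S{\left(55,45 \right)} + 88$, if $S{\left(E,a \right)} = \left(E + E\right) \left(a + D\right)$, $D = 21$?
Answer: $7348$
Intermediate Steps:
$S{\left(E,a \right)} = 2 E \left(21 + a\right)$ ($S{\left(E,a \right)} = \left(E + E\right) \left(a + 21\right) = 2 E \left(21 + a\right)$)
$S{\left(55,45 \right)} + 88 = 2 \cdot 55 \left(21 + 45\right) + 88 = 2 \cdot 55 \cdot 66 + 88 = 7260 + 88 = 7348$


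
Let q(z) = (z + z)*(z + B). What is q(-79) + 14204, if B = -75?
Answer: 38536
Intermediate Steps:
q(z) = 2*z*(-75 + z) (q(z) = (z + z)*(z - 75) = (2*z)*(-75 + z) = 2*z*(-75 + z))
q(-79) + 14204 = 2*(-79)*(-75 - 79) + 14204 = 2*(-79)*(-154) + 14204 = 24332 + 14204 = 38536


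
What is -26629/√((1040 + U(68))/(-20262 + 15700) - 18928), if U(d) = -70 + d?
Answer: 26629*I*√98482829647/43175287 ≈ 193.55*I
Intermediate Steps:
-26629/√((1040 + U(68))/(-20262 + 15700) - 18928) = -26629/√((1040 + (-70 + 68))/(-20262 + 15700) - 18928) = -26629/√((1040 - 2)/(-4562) - 18928) = -26629/√(1038*(-1/4562) - 18928) = -26629/√(-519/2281 - 18928) = -26629*(-I*√98482829647/43175287) = -(-26629)*I*√98482829647/43175287 = 26629*I*√98482829647/43175287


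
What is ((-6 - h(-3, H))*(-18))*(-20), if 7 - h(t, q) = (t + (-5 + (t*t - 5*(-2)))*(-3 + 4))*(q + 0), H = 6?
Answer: 19080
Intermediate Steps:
h(t, q) = 7 - q*(5 + t + t**2) (h(t, q) = 7 - (t + (-5 + (t*t - 5*(-2)))*(-3 + 4))*(q + 0) = 7 - (t + (-5 + (t**2 + 10))*1)*q = 7 - (t + (-5 + (10 + t**2))*1)*q = 7 - (t + (5 + t**2)*1)*q = 7 - (t + (5 + t**2))*q = 7 - (5 + t + t**2)*q = 7 - q*(5 + t + t**2))
((-6 - h(-3, H))*(-18))*(-20) = ((-6 - (7 - 5*6 - 1*6*(-3) - 1*6*(-3)**2))*(-18))*(-20) = ((-6 - (7 - 30 + 18 - 1*6*9))*(-18))*(-20) = ((-6 - (7 - 30 + 18 - 54))*(-18))*(-20) = ((-6 - 1*(-59))*(-18))*(-20) = ((-6 + 59)*(-18))*(-20) = (53*(-18))*(-20) = -954*(-20) = 19080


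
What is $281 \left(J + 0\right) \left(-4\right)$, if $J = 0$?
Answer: $0$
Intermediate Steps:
$281 \left(J + 0\right) \left(-4\right) = 281 \left(0 + 0\right) \left(-4\right) = 281 \cdot 0 \left(-4\right) = 281 \cdot 0 = 0$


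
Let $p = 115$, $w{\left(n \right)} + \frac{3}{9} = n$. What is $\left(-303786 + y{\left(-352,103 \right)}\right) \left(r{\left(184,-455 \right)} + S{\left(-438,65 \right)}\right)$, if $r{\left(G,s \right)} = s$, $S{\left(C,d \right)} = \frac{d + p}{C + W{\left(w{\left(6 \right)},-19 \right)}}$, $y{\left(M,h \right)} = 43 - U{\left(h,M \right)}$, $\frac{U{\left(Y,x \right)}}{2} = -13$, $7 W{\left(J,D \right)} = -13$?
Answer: $\frac{425873495985}{3079} \approx 1.3832 \cdot 10^{8}$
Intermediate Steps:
$w{\left(n \right)} = - \frac{1}{3} + n$
$W{\left(J,D \right)} = - \frac{13}{7}$ ($W{\left(J,D \right)} = \frac{1}{7} \left(-13\right) = - \frac{13}{7}$)
$U{\left(Y,x \right)} = -26$ ($U{\left(Y,x \right)} = 2 \left(-13\right) = -26$)
$y{\left(M,h \right)} = 69$ ($y{\left(M,h \right)} = 43 - -26 = 43 + 26 = 69$)
$S{\left(C,d \right)} = \frac{115 + d}{- \frac{13}{7} + C}$ ($S{\left(C,d \right)} = \frac{d + 115}{C - \frac{13}{7}} = \frac{115 + d}{- \frac{13}{7} + C}$)
$\left(-303786 + y{\left(-352,103 \right)}\right) \left(r{\left(184,-455 \right)} + S{\left(-438,65 \right)}\right) = \left(-303786 + 69\right) \left(-455 + \frac{7 \left(115 + 65\right)}{-13 + 7 \left(-438\right)}\right) = - 303717 \left(-455 + 7 \frac{1}{-13 - 3066} \cdot 180\right) = - 303717 \left(-455 + 7 \frac{1}{-3079} \cdot 180\right) = - 303717 \left(-455 + 7 \left(- \frac{1}{3079}\right) 180\right) = - 303717 \left(-455 - \frac{1260}{3079}\right) = \left(-303717\right) \left(- \frac{1402205}{3079}\right) = \frac{425873495985}{3079}$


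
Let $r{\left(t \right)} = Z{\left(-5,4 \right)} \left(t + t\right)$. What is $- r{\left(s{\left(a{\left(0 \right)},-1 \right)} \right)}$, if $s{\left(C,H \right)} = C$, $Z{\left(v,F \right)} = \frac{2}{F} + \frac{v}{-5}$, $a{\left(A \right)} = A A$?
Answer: $0$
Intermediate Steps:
$a{\left(A \right)} = A^{2}$
$Z{\left(v,F \right)} = \frac{2}{F} - \frac{v}{5}$ ($Z{\left(v,F \right)} = \frac{2}{F} + v \left(- \frac{1}{5}\right) = \frac{2}{F} - \frac{v}{5}$)
$r{\left(t \right)} = 3 t$ ($r{\left(t \right)} = \left(\frac{2}{4} - -1\right) \left(t + t\right) = \left(2 \cdot \frac{1}{4} + 1\right) 2 t = \left(\frac{1}{2} + 1\right) 2 t = \frac{3 \cdot 2 t}{2} = 3 t$)
$- r{\left(s{\left(a{\left(0 \right)},-1 \right)} \right)} = - 3 \cdot 0^{2} = - 3 \cdot 0 = \left(-1\right) 0 = 0$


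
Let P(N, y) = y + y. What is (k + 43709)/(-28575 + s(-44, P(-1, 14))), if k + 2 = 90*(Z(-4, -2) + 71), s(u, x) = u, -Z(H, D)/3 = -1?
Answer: -50367/28619 ≈ -1.7599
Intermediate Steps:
Z(H, D) = 3 (Z(H, D) = -3*(-1) = 3)
P(N, y) = 2*y
k = 6658 (k = -2 + 90*(3 + 71) = -2 + 90*74 = -2 + 6660 = 6658)
(k + 43709)/(-28575 + s(-44, P(-1, 14))) = (6658 + 43709)/(-28575 - 44) = 50367/(-28619) = 50367*(-1/28619) = -50367/28619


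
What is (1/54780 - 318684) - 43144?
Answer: -19820937839/54780 ≈ -3.6183e+5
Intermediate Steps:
(1/54780 - 318684) - 43144 = -17457509519/54780 - 43144 = -19820937839/54780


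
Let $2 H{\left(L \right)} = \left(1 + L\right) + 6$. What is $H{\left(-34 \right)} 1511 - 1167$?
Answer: $- \frac{43131}{2} \approx -21566.0$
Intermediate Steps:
$H{\left(L \right)} = \frac{7}{2} + \frac{L}{2}$ ($H{\left(L \right)} = \frac{\left(1 + L\right) + 6}{2} = \frac{7 + L}{2} = \frac{7}{2} + \frac{L}{2}$)
$H{\left(-34 \right)} 1511 - 1167 = \left(\frac{7}{2} + \frac{1}{2} \left(-34\right)\right) 1511 - 1167 = \left(\frac{7}{2} - 17\right) 1511 - 1167 = \left(- \frac{27}{2}\right) 1511 - 1167 = - \frac{40797}{2} - 1167 = - \frac{43131}{2}$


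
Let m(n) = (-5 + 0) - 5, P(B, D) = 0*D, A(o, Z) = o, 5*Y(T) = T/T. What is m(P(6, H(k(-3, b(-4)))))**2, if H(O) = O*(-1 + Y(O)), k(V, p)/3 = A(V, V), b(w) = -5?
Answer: 100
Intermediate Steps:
Y(T) = 1/5 (Y(T) = (T/T)/5 = (1/5)*1 = 1/5)
k(V, p) = 3*V
H(O) = -4*O/5 (H(O) = O*(-1 + 1/5) = O*(-4/5) = -4*O/5)
P(B, D) = 0
m(n) = -10 (m(n) = -5 - 5 = -10)
m(P(6, H(k(-3, b(-4)))))**2 = (-10)**2 = 100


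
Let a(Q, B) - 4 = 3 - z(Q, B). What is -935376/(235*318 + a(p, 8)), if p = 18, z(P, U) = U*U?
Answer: -311792/24891 ≈ -12.526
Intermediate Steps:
z(P, U) = U²
a(Q, B) = 7 - B² (a(Q, B) = 4 + (3 - B²) = 7 - B²)
-935376/(235*318 + a(p, 8)) = -935376/(235*318 + (7 - 1*8²)) = -935376/(74730 + (7 - 1*64)) = -935376/(74730 + (7 - 64)) = -935376/(74730 - 57) = -935376/74673 = -935376*1/74673 = -311792/24891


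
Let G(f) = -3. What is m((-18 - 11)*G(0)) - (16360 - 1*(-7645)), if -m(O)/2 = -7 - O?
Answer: -23817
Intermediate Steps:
m(O) = 14 + 2*O (m(O) = -2*(-7 - O) = 14 + 2*O)
m((-18 - 11)*G(0)) - (16360 - 1*(-7645)) = (14 + 2*((-18 - 11)*(-3))) - (16360 - 1*(-7645)) = (14 + 2*(-29*(-3))) - (16360 + 7645) = (14 + 2*87) - 1*24005 = (14 + 174) - 24005 = 188 - 24005 = -23817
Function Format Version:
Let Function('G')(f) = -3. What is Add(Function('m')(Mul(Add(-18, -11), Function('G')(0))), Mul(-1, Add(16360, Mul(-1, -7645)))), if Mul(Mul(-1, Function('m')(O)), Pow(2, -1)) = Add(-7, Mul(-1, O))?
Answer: -23817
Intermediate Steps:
Function('m')(O) = Add(14, Mul(2, O)) (Function('m')(O) = Mul(-2, Add(-7, Mul(-1, O))) = Add(14, Mul(2, O)))
Add(Function('m')(Mul(Add(-18, -11), Function('G')(0))), Mul(-1, Add(16360, Mul(-1, -7645)))) = Add(Add(14, Mul(2, Mul(Add(-18, -11), -3))), Mul(-1, Add(16360, Mul(-1, -7645)))) = Add(Add(14, Mul(2, Mul(-29, -3))), Mul(-1, Add(16360, 7645))) = Add(Add(14, Mul(2, 87)), Mul(-1, 24005)) = Add(Add(14, 174), -24005) = Add(188, -24005) = -23817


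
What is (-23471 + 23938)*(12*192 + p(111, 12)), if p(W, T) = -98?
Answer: 1030202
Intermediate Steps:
(-23471 + 23938)*(12*192 + p(111, 12)) = (-23471 + 23938)*(12*192 - 98) = 467*(2304 - 98) = 467*2206 = 1030202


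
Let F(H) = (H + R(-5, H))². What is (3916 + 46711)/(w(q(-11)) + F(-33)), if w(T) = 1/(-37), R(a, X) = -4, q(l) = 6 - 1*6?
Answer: 1873199/50652 ≈ 36.982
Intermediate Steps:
q(l) = 0 (q(l) = 6 - 6 = 0)
F(H) = (-4 + H)² (F(H) = (H - 4)² = (-4 + H)²)
w(T) = -1/37
(3916 + 46711)/(w(q(-11)) + F(-33)) = (3916 + 46711)/(-1/37 + (-4 - 33)²) = 50627/(-1/37 + (-37)²) = 50627/(-1/37 + 1369) = 50627/(50652/37) = 50627*(37/50652) = 1873199/50652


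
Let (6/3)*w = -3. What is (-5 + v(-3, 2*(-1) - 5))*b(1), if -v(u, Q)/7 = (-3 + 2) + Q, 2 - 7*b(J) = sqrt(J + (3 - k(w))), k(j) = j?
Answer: 102/7 - 51*sqrt(22)/14 ≈ -2.5151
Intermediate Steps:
w = -3/2 (w = (1/2)*(-3) = -3/2 ≈ -1.5000)
b(J) = 2/7 - sqrt(9/2 + J)/7 (b(J) = 2/7 - sqrt(J + (3 - 1*(-3/2)))/7 = 2/7 - sqrt(J + (3 + 3/2))/7 = 2/7 - sqrt(J + 9/2)/7 = 2/7 - sqrt(9/2 + J)/7)
v(u, Q) = 7 - 7*Q (v(u, Q) = -7*((-3 + 2) + Q) = -7*(-1 + Q) = 7 - 7*Q)
(-5 + v(-3, 2*(-1) - 5))*b(1) = (-5 + (7 - 7*(2*(-1) - 5)))*(2/7 - sqrt(18 + 4*1)/14) = (-5 + (7 - 7*(-2 - 5)))*(2/7 - sqrt(18 + 4)/14) = (-5 + (7 - 7*(-7)))*(2/7 - sqrt(22)/14) = (-5 + (7 + 49))*(2/7 - sqrt(22)/14) = (-5 + 56)*(2/7 - sqrt(22)/14) = 51*(2/7 - sqrt(22)/14) = 102/7 - 51*sqrt(22)/14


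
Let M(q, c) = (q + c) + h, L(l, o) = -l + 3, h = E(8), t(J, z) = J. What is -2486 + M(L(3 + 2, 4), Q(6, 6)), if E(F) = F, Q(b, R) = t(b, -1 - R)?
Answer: -2474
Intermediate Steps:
Q(b, R) = b
h = 8
L(l, o) = 3 - l
M(q, c) = 8 + c + q (M(q, c) = (q + c) + 8 = (c + q) + 8 = 8 + c + q)
-2486 + M(L(3 + 2, 4), Q(6, 6)) = -2486 + (8 + 6 + (3 - (3 + 2))) = -2486 + (8 + 6 + (3 - 1*5)) = -2486 + (8 + 6 + (3 - 5)) = -2486 + (8 + 6 - 2) = -2486 + 12 = -2474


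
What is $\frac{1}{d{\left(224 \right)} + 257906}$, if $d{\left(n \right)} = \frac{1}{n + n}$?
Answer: $\frac{448}{115541889} \approx 3.8774 \cdot 10^{-6}$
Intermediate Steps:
$d{\left(n \right)} = \frac{1}{2 n}$
$\frac{1}{d{\left(224 \right)} + 257906} = \frac{1}{\frac{1}{2 \cdot 224} + 257906} = \frac{1}{\frac{1}{2} \cdot \frac{1}{224} + 257906} = \frac{1}{\frac{1}{448} + 257906} = \frac{1}{\frac{115541889}{448}} = \frac{448}{115541889}$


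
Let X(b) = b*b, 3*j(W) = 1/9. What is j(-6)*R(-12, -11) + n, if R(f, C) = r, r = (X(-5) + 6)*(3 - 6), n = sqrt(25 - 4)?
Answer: -31/9 + sqrt(21) ≈ 1.1381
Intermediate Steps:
j(W) = 1/27 (j(W) = (1/3)/9 = (1/3)*(1/9) = 1/27)
n = sqrt(21) ≈ 4.5826
X(b) = b**2
r = -93 (r = ((-5)**2 + 6)*(3 - 6) = (25 + 6)*(-3) = 31*(-3) = -93)
R(f, C) = -93
j(-6)*R(-12, -11) + n = (1/27)*(-93) + sqrt(21) = -31/9 + sqrt(21)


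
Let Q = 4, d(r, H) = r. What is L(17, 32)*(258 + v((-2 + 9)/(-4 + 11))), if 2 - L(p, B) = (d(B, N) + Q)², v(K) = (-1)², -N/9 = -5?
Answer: -335146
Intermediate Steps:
N = 45 (N = -9*(-5) = 45)
v(K) = 1
L(p, B) = 2 - (4 + B)² (L(p, B) = 2 - (B + 4)² = 2 - (4 + B)²)
L(17, 32)*(258 + v((-2 + 9)/(-4 + 11))) = (2 - (4 + 32)²)*(258 + 1) = (2 - 1*36²)*259 = (2 - 1*1296)*259 = (2 - 1296)*259 = -1294*259 = -335146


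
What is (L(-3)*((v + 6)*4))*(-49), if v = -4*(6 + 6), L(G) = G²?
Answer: 74088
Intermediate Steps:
v = -48 (v = -4*12 = -48)
(L(-3)*((v + 6)*4))*(-49) = ((-3)²*((-48 + 6)*4))*(-49) = (9*(-42*4))*(-49) = (9*(-168))*(-49) = -1512*(-49) = 74088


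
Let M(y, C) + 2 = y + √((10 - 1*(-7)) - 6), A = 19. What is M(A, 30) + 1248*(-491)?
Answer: -612751 + √11 ≈ -6.1275e+5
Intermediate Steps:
M(y, C) = -2 + y + √11 (M(y, C) = -2 + (y + √((10 - 1*(-7)) - 6)) = -2 + (y + √((10 + 7) - 6)) = -2 + (y + √(17 - 6)) = -2 + (y + √11) = -2 + y + √11)
M(A, 30) + 1248*(-491) = (-2 + 19 + √11) + 1248*(-491) = (17 + √11) - 612768 = -612751 + √11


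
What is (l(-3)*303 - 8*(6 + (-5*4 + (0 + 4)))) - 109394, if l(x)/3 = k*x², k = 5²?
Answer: 95211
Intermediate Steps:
k = 25
l(x) = 75*x² (l(x) = 3*(25*x²) = 75*x²)
(l(-3)*303 - 8*(6 + (-5*4 + (0 + 4)))) - 109394 = ((75*(-3)²)*303 - 8*(6 + (-5*4 + (0 + 4)))) - 109394 = ((75*9)*303 - 8*(6 + (-20 + 4))) - 109394 = (675*303 - 8*(6 - 16)) - 109394 = (204525 - 8*(-10)) - 109394 = (204525 + 80) - 109394 = 204605 - 109394 = 95211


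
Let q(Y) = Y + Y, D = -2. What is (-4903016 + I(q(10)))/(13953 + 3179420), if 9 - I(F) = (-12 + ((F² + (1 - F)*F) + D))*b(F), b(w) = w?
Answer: -4903127/3193373 ≈ -1.5354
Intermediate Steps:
q(Y) = 2*Y
I(F) = 9 - F*(-14 + F² + F*(1 - F)) (I(F) = 9 - (-12 + ((F² + (1 - F)*F) - 2))*F = 9 - (-12 + ((F² + F*(1 - F)) - 2))*F = 9 - (-12 + (-2 + F² + F*(1 - F)))*F = 9 - (-14 + F² + F*(1 - F))*F = 9 - F*(-14 + F² + F*(1 - F)))
(-4903016 + I(q(10)))/(13953 + 3179420) = (-4903016 + (9 - (2*10)² + 14*(2*10)))/(13953 + 3179420) = (-4903016 + (9 - 1*20² + 14*20))/3193373 = (-4903016 + (9 - 1*400 + 280))*(1/3193373) = (-4903016 + (9 - 400 + 280))*(1/3193373) = (-4903016 - 111)*(1/3193373) = -4903127*1/3193373 = -4903127/3193373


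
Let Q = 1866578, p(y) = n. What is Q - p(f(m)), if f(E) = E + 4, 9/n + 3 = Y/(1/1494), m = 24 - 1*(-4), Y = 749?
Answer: 696235460575/373001 ≈ 1.8666e+6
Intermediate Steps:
m = 28 (m = 24 + 4 = 28)
n = 3/373001 (n = 9/(-3 + 749/(1/1494)) = 9/(-3 + 749*1494) = 9/(-3 + 1119006) = 9/1119003 = 9*(1/1119003) = 3/373001 ≈ 8.0429e-6)
f(E) = 4 + E
p(y) = 3/373001
Q - p(f(m)) = 1866578 - 1*3/373001 = 1866578 - 3/373001 = 696235460575/373001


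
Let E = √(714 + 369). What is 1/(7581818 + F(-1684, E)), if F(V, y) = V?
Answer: 1/7580134 ≈ 1.3192e-7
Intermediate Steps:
E = 19*√3 (E = √1083 = 19*√3 ≈ 32.909)
1/(7581818 + F(-1684, E)) = 1/(7581818 - 1684) = 1/7580134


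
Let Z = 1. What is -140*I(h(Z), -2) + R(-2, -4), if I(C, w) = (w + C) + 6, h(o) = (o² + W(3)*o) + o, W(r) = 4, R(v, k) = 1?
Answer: -1399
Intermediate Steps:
h(o) = o² + 5*o (h(o) = (o² + 4*o) + o = o² + 5*o)
I(C, w) = 6 + C + w (I(C, w) = (C + w) + 6 = 6 + C + w)
-140*I(h(Z), -2) + R(-2, -4) = -140*(6 + 1*(5 + 1) - 2) + 1 = -140*(6 + 1*6 - 2) + 1 = -140*(6 + 6 - 2) + 1 = -140*10 + 1 = -1400 + 1 = -1399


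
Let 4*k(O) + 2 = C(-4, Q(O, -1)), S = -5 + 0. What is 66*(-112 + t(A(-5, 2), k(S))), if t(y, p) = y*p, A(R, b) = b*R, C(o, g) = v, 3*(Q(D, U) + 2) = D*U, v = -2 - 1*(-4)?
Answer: -7392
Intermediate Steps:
v = 2 (v = -2 + 4 = 2)
S = -5
Q(D, U) = -2 + D*U/3 (Q(D, U) = -2 + (D*U)/3 = -2 + D*U/3)
C(o, g) = 2
k(O) = 0 (k(O) = -½ + (¼)*2 = -½ + ½ = 0)
A(R, b) = R*b
t(y, p) = p*y
66*(-112 + t(A(-5, 2), k(S))) = 66*(-112 + 0*(-5*2)) = 66*(-112 + 0*(-10)) = 66*(-112 + 0) = 66*(-112) = -7392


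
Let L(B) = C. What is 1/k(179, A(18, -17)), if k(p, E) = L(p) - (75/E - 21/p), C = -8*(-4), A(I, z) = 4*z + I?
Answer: 358/12035 ≈ 0.029747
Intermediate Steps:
A(I, z) = I + 4*z
C = 32
L(B) = 32
k(p, E) = 32 - 75/E + 21/p (k(p, E) = 32 - (75/E - 21/p) = 32 - (-21/p + 75/E) = 32 + (-75/E + 21/p) = 32 - 75/E + 21/p)
1/k(179, A(18, -17)) = 1/(32 - 75/(18 + 4*(-17)) + 21/179) = 1/(32 - 75/(18 - 68) + 21*(1/179)) = 1/(32 - 75/(-50) + 21/179) = 1/(32 - 75*(-1/50) + 21/179) = 1/(32 + 3/2 + 21/179) = 1/(12035/358) = 358/12035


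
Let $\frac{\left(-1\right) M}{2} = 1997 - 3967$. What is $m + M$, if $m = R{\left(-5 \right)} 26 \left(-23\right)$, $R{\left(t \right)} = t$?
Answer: $6930$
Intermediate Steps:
$M = 3940$ ($M = - 2 \left(1997 - 3967\right) = \left(-2\right) \left(-1970\right) = 3940$)
$m = 2990$ ($m = \left(-5\right) 26 \left(-23\right) = \left(-130\right) \left(-23\right) = 2990$)
$m + M = 2990 + 3940 = 6930$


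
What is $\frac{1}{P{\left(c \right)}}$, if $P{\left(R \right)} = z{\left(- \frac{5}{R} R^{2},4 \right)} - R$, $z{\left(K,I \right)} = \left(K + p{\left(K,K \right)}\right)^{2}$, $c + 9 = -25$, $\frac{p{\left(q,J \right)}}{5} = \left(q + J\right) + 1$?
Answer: $\frac{1}{3515659} \approx 2.8444 \cdot 10^{-7}$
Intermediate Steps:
$p{\left(q,J \right)} = 5 + 5 J + 5 q$ ($p{\left(q,J \right)} = 5 \left(\left(q + J\right) + 1\right) = 5 \left(\left(J + q\right) + 1\right) = 5 \left(1 + J + q\right) = 5 + 5 J + 5 q$)
$c = -34$ ($c = -9 - 25 = -34$)
$z{\left(K,I \right)} = \left(5 + 11 K\right)^{2}$ ($z{\left(K,I \right)} = \left(K + \left(5 + 5 K + 5 K\right)\right)^{2} = \left(K + \left(5 + 10 K\right)\right)^{2} = \left(5 + 11 K\right)^{2}$)
$P{\left(R \right)} = \left(5 - 55 R\right)^{2} - R$ ($P{\left(R \right)} = \left(5 + 11 - \frac{5}{R} R^{2}\right)^{2} - R = \left(5 + 11 \left(- 5 R\right)\right)^{2} - R = \left(5 - 55 R\right)^{2} - R$)
$\frac{1}{P{\left(c \right)}} = \frac{1}{\left(-1\right) \left(-34\right) + 25 \left(-1 + 11 \left(-34\right)\right)^{2}} = \frac{1}{34 + 25 \left(-1 - 374\right)^{2}} = \frac{1}{34 + 25 \left(-375\right)^{2}} = \frac{1}{34 + 25 \cdot 140625} = \frac{1}{34 + 3515625} = \frac{1}{3515659}$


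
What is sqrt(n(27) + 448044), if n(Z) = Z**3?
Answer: sqrt(467727) ≈ 683.91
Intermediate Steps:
sqrt(n(27) + 448044) = sqrt(27**3 + 448044) = sqrt(19683 + 448044) = sqrt(467727)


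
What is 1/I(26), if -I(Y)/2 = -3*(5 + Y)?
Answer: 1/186 ≈ 0.0053763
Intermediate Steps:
I(Y) = 30 + 6*Y (I(Y) = -(-6)*(5 + Y) = -2*(-15 - 3*Y) = 30 + 6*Y)
1/I(26) = 1/(30 + 6*26) = 1/(30 + 156) = 1/186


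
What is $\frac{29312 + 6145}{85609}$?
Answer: $\frac{35457}{85609} \approx 0.41417$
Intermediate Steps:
$\frac{29312 + 6145}{85609} = 35457 \cdot \frac{1}{85609} = \frac{35457}{85609}$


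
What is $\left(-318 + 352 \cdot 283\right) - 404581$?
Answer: $-305283$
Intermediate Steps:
$\left(-318 + 352 \cdot 283\right) - 404581 = \left(-318 + 99616\right) - 404581 = 99298 - 404581 = -305283$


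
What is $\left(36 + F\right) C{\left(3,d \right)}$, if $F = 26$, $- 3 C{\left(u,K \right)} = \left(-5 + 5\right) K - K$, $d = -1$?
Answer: $- \frac{62}{3} \approx -20.667$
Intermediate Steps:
$C{\left(u,K \right)} = \frac{K}{3}$ ($C{\left(u,K \right)} = - \frac{\left(-5 + 5\right) K - K}{3} = - \frac{0 K - K}{3} = - \frac{0 - K}{3} = - \frac{\left(-1\right) K}{3} = \frac{K}{3}$)
$\left(36 + F\right) C{\left(3,d \right)} = \left(36 + 26\right) \frac{1}{3} \left(-1\right) = 62 \left(- \frac{1}{3}\right) = - \frac{62}{3}$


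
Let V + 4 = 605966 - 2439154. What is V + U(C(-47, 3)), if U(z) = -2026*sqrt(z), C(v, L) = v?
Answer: -1833192 - 2026*I*sqrt(47) ≈ -1.8332e+6 - 13890.0*I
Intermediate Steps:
V = -1833192 (V = -4 + (605966 - 2439154) = -4 - 1833188 = -1833192)
V + U(C(-47, 3)) = -1833192 - 2026*I*sqrt(47)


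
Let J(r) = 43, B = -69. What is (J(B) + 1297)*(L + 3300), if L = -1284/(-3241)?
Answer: 14333422560/3241 ≈ 4.4225e+6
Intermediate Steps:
L = 1284/3241 (L = -1284*(-1/3241) = 1284/3241 ≈ 0.39617)
(J(B) + 1297)*(L + 3300) = (43 + 1297)*(1284/3241 + 3300) = 1340*(10696584/3241) = 14333422560/3241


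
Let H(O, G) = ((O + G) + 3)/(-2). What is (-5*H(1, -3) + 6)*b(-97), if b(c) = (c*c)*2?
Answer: 159953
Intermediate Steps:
H(O, G) = -3/2 - G/2 - O/2 (H(O, G) = ((G + O) + 3)*(-½) = (3 + G + O)*(-½) = -3/2 - G/2 - O/2)
b(c) = 2*c² (b(c) = c²*2 = 2*c²)
(-5*H(1, -3) + 6)*b(-97) = (-5*(-3/2 - ½*(-3) - ½*1) + 6)*(2*(-97)²) = (-5*(-3/2 + 3/2 - ½) + 6)*(2*9409) = (-5*(-½) + 6)*18818 = (5/2 + 6)*18818 = (17/2)*18818 = 159953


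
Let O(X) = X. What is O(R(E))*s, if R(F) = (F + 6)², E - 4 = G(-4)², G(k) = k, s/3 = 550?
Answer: 1115400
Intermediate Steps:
s = 1650 (s = 3*550 = 1650)
E = 20 (E = 4 + (-4)² = 4 + 16 = 20)
R(F) = (6 + F)²
O(R(E))*s = (6 + 20)²*1650 = 26²*1650 = 676*1650 = 1115400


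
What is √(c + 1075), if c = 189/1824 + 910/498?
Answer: √1542672434874/37848 ≈ 32.817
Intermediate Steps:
c = 292327/151392 (c = 189*(1/1824) + 910*(1/498) = 63/608 + 455/249 = 292327/151392 ≈ 1.9309)
√(c + 1075) = √(292327/151392 + 1075) = √(163038727/151392) = √1542672434874/37848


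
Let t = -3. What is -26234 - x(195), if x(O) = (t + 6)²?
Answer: -26243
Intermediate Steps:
x(O) = 9 (x(O) = (-3 + 6)² = 3² = 9)
-26234 - x(195) = -26234 - 1*9 = -26234 - 9 = -26243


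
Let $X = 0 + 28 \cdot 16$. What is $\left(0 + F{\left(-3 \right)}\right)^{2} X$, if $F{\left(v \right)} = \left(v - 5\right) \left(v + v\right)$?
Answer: $1032192$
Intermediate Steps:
$F{\left(v \right)} = 2 v \left(-5 + v\right)$ ($F{\left(v \right)} = \left(-5 + v\right) 2 v = 2 v \left(-5 + v\right)$)
$X = 448$ ($X = 0 + 448 = 448$)
$\left(0 + F{\left(-3 \right)}\right)^{2} X = \left(0 + 2 \left(-3\right) \left(-5 - 3\right)\right)^{2} \cdot 448 = \left(0 + 2 \left(-3\right) \left(-8\right)\right)^{2} \cdot 448 = \left(0 + 48\right)^{2} \cdot 448 = 48^{2} \cdot 448 = 2304 \cdot 448 = 1032192$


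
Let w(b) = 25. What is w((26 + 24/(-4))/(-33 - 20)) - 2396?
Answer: -2371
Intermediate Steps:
w((26 + 24/(-4))/(-33 - 20)) - 2396 = 25 - 2396 = -2371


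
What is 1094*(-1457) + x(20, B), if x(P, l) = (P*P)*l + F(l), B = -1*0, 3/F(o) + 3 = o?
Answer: -1593959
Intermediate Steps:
F(o) = 3/(-3 + o)
B = 0
x(P, l) = 3/(-3 + l) + l*P² (x(P, l) = (P*P)*l + 3/(-3 + l) = P²*l + 3/(-3 + l) = l*P² + 3/(-3 + l) = 3/(-3 + l) + l*P²)
1094*(-1457) + x(20, B) = 1094*(-1457) + (3 + 0*20²*(-3 + 0))/(-3 + 0) = -1593958 + (3 + 0*400*(-3))/(-3) = -1593958 - (3 + 0)/3 = -1593958 - ⅓*3 = -1593958 - 1 = -1593959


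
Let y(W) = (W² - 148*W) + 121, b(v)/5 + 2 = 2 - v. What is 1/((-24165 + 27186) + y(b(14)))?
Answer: 1/18402 ≈ 5.4342e-5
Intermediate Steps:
b(v) = -5*v (b(v) = -10 + 5*(2 - v) = -10 + (10 - 5*v) = -5*v)
y(W) = 121 + W² - 148*W
1/((-24165 + 27186) + y(b(14))) = 1/((-24165 + 27186) + (121 + (-5*14)² - (-740)*14)) = 1/(3021 + (121 + (-70)² - 148*(-70))) = 1/(3021 + (121 + 4900 + 10360)) = 1/(3021 + 15381) = 1/18402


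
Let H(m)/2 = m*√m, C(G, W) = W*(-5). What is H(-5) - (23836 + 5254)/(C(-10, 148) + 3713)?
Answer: -29090/2973 - 10*I*√5 ≈ -9.7847 - 22.361*I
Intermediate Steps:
C(G, W) = -5*W
H(m) = 2*m^(3/2) (H(m) = 2*(m*√m) = 2*m^(3/2))
H(-5) - (23836 + 5254)/(C(-10, 148) + 3713) = 2*(-5)^(3/2) - (23836 + 5254)/(-5*148 + 3713) = 2*(-5*I*√5) - 29090/(-740 + 3713) = -10*I*√5 - 29090/2973 = -29090/2973 - 10*I*√5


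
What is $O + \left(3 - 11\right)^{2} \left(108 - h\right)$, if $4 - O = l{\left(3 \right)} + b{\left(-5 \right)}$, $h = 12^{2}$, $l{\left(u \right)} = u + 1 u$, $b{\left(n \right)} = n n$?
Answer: $-2331$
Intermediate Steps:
$b{\left(n \right)} = n^{2}$
$l{\left(u \right)} = 2 u$ ($l{\left(u \right)} = u + u = 2 u$)
$h = 144$
$O = -27$ ($O = 4 - \left(2 \cdot 3 + \left(-5\right)^{2}\right) = 4 - \left(6 + 25\right) = 4 - 31 = -27$)
$O + \left(3 - 11\right)^{2} \left(108 - h\right) = -27 + \left(3 - 11\right)^{2} \left(108 - 144\right) = -27 + \left(-8\right)^{2} \left(108 - 144\right) = -27 + 64 \left(-36\right) = -27 - 2304 = -2331$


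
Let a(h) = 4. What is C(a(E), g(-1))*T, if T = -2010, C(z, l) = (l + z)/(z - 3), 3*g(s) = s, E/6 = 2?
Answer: -7370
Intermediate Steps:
E = 12 (E = 6*2 = 12)
g(s) = s/3
C(z, l) = (l + z)/(-3 + z)
C(a(E), g(-1))*T = (((⅓)*(-1) + 4)/(-3 + 4))*(-2010) = ((-⅓ + 4)/1)*(-2010) = (1*(11/3))*(-2010) = (11/3)*(-2010) = -7370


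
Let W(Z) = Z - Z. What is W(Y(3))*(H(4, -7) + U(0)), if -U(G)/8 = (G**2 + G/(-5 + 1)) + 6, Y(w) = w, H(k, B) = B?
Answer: 0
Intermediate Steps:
W(Z) = 0
U(G) = -48 - 8*G**2 + 2*G (U(G) = -8*((G**2 + G/(-5 + 1)) + 6) = -8*((G**2 + G/(-4)) + 6) = -8*((G**2 - G/4) + 6) = -8*(6 + G**2 - G/4) = -48 - 8*G**2 + 2*G)
W(Y(3))*(H(4, -7) + U(0)) = 0*(-7 + (-48 - 8*0**2 + 2*0)) = 0*(-7 + (-48 - 8*0 + 0)) = 0*(-7 + (-48 + 0 + 0)) = 0*(-7 - 48) = 0*(-55) = 0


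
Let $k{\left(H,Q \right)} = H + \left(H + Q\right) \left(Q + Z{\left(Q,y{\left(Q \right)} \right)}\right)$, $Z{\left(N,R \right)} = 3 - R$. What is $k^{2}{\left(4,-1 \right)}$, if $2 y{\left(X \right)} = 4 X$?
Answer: $256$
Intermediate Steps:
$y{\left(X \right)} = 2 X$ ($y{\left(X \right)} = \frac{4 X}{2} = 2 X$)
$k{\left(H,Q \right)} = H + \left(3 - Q\right) \left(H + Q\right)$ ($k{\left(H,Q \right)} = H + \left(H + Q\right) \left(Q - \left(-3 + 2 Q\right)\right) = H + \left(H + Q\right) \left(3 - Q\right) = H + \left(3 - Q\right) \left(H + Q\right)$)
$k^{2}{\left(4,-1 \right)} = \left(- \left(-1\right)^{2} + 3 \left(-1\right) + 4 \cdot 4 - 4 \left(-1\right)\right)^{2} = \left(\left(-1\right) 1 - 3 + 16 + 4\right)^{2} = \left(-1 - 3 + 16 + 4\right)^{2} = 16^{2} = 256$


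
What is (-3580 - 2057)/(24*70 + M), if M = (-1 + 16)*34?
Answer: -1879/730 ≈ -2.5740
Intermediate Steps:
M = 510 (M = 15*34 = 510)
(-3580 - 2057)/(24*70 + M) = (-3580 - 2057)/(24*70 + 510) = -5637/(1680 + 510) = -5637/2190 = -5637*1/2190 = -1879/730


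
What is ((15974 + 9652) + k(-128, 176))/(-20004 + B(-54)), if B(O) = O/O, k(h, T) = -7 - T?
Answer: -25443/20003 ≈ -1.2720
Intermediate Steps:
B(O) = 1
((15974 + 9652) + k(-128, 176))/(-20004 + B(-54)) = ((15974 + 9652) + (-7 - 1*176))/(-20004 + 1) = (25626 + (-7 - 176))/(-20003) = (25626 - 183)*(-1/20003) = 25443*(-1/20003) = -25443/20003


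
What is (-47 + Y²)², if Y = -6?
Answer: 121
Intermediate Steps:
(-47 + Y²)² = (-47 + (-6)²)² = (-47 + 36)² = (-11)² = 121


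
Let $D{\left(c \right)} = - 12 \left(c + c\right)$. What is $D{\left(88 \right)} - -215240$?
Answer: $213128$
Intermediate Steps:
$D{\left(c \right)} = - 24 c$ ($D{\left(c \right)} = - 12 \cdot 2 c = - 24 c$)
$D{\left(88 \right)} - -215240 = \left(-24\right) 88 - -215240 = -2112 + 215240 = 213128$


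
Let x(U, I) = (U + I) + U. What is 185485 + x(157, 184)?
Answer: 185983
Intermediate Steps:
x(U, I) = I + 2*U (x(U, I) = (I + U) + U = I + 2*U)
185485 + x(157, 184) = 185485 + (184 + 2*157) = 185485 + (184 + 314) = 185485 + 498 = 185983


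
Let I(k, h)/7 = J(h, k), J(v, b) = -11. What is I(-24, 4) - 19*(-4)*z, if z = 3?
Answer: 151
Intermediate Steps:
I(k, h) = -77 (I(k, h) = 7*(-11) = -77)
I(-24, 4) - 19*(-4)*z = -77 - 19*(-4)*3 = -77 - (-76)*3 = -77 - 1*(-228) = -77 + 228 = 151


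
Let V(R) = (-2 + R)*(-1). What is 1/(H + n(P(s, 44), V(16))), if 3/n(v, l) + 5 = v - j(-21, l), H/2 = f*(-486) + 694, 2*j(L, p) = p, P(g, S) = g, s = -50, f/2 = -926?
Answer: 16/28824511 ≈ 5.5508e-7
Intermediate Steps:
f = -1852 (f = 2*(-926) = -1852)
V(R) = 2 - R
j(L, p) = p/2
H = 1801532 (H = 2*(-1852*(-486) + 694) = 2*(900072 + 694) = 2*900766 = 1801532)
n(v, l) = 3/(-5 + v - l/2) (n(v, l) = 3/(-5 + (v - l/2)) = 3/(-5 + v - l/2))
1/(H + n(P(s, 44), V(16))) = 1/(1801532 + 6/(-10 - (2 - 1*16) + 2*(-50))) = 1/(1801532 + 6/(-10 - (2 - 16) - 100)) = 1/(1801532 + 6/(-10 - 1*(-14) - 100)) = 1/(1801532 + 6/(-10 + 14 - 100)) = 1/(1801532 + 6/(-96)) = 1/(1801532 + 6*(-1/96)) = 1/(1801532 - 1/16) = 1/(28824511/16) = 16/28824511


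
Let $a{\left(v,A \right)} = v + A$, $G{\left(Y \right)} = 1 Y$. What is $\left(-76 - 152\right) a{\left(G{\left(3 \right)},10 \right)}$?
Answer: $-2964$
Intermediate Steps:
$G{\left(Y \right)} = Y$
$a{\left(v,A \right)} = A + v$
$\left(-76 - 152\right) a{\left(G{\left(3 \right)},10 \right)} = \left(-76 - 152\right) \left(10 + 3\right) = \left(-228\right) 13 = -2964$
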